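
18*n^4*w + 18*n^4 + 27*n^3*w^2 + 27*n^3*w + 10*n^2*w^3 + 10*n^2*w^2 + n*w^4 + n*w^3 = (n + w)*(3*n + w)*(6*n + w)*(n*w + n)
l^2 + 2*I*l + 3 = (l - I)*(l + 3*I)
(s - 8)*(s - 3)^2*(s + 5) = s^4 - 9*s^3 - 13*s^2 + 213*s - 360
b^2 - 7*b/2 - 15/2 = (b - 5)*(b + 3/2)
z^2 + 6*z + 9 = (z + 3)^2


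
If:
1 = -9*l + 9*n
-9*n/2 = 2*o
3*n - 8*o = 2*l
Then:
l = -7/57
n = -2/171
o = 1/38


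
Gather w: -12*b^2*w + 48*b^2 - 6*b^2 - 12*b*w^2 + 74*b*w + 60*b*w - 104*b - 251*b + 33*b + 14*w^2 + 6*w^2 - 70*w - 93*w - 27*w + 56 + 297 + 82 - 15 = 42*b^2 - 322*b + w^2*(20 - 12*b) + w*(-12*b^2 + 134*b - 190) + 420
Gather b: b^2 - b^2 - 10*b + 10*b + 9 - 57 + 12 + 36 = 0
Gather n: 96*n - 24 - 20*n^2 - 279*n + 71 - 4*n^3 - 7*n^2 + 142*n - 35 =-4*n^3 - 27*n^2 - 41*n + 12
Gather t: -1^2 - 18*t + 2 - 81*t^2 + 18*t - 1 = -81*t^2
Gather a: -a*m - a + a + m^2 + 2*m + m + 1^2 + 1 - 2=-a*m + m^2 + 3*m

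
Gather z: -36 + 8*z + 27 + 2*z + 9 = 10*z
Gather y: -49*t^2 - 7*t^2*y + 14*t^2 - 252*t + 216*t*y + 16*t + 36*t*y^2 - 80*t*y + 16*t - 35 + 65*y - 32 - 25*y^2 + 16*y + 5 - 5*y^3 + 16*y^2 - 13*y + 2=-35*t^2 - 220*t - 5*y^3 + y^2*(36*t - 9) + y*(-7*t^2 + 136*t + 68) - 60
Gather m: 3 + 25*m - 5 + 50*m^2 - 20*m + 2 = 50*m^2 + 5*m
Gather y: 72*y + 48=72*y + 48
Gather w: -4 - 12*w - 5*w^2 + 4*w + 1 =-5*w^2 - 8*w - 3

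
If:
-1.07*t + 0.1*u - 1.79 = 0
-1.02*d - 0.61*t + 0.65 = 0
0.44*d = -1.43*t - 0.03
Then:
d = 0.80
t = -0.27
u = 15.05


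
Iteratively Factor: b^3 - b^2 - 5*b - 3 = (b + 1)*(b^2 - 2*b - 3) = (b + 1)^2*(b - 3)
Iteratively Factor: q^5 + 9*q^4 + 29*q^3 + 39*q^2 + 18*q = (q + 2)*(q^4 + 7*q^3 + 15*q^2 + 9*q) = (q + 2)*(q + 3)*(q^3 + 4*q^2 + 3*q) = (q + 1)*(q + 2)*(q + 3)*(q^2 + 3*q) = q*(q + 1)*(q + 2)*(q + 3)*(q + 3)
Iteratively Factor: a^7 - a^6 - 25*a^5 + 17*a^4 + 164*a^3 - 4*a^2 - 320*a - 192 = (a + 1)*(a^6 - 2*a^5 - 23*a^4 + 40*a^3 + 124*a^2 - 128*a - 192) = (a + 1)^2*(a^5 - 3*a^4 - 20*a^3 + 60*a^2 + 64*a - 192) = (a + 1)^2*(a + 4)*(a^4 - 7*a^3 + 8*a^2 + 28*a - 48) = (a - 2)*(a + 1)^2*(a + 4)*(a^3 - 5*a^2 - 2*a + 24) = (a - 3)*(a - 2)*(a + 1)^2*(a + 4)*(a^2 - 2*a - 8) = (a - 4)*(a - 3)*(a - 2)*(a + 1)^2*(a + 4)*(a + 2)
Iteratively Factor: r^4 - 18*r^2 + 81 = (r - 3)*(r^3 + 3*r^2 - 9*r - 27) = (r - 3)*(r + 3)*(r^2 - 9) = (r - 3)*(r + 3)^2*(r - 3)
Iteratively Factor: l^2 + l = (l + 1)*(l)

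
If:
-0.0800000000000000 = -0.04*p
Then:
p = 2.00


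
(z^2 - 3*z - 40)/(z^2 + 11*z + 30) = (z - 8)/(z + 6)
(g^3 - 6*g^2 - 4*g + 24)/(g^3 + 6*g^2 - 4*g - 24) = (g - 6)/(g + 6)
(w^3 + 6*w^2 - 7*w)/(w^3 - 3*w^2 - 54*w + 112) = w*(w - 1)/(w^2 - 10*w + 16)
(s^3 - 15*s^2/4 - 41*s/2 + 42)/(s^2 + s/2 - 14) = (4*s^2 - 31*s + 42)/(2*(2*s - 7))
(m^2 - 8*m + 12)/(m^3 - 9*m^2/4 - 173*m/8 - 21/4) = 8*(m - 2)/(8*m^2 + 30*m + 7)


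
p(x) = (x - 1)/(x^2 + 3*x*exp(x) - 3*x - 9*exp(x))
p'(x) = (x - 1)*(-3*x*exp(x) - 2*x + 6*exp(x) + 3)/(x^2 + 3*x*exp(x) - 3*x - 9*exp(x))^2 + 1/(x^2 + 3*x*exp(x) - 3*x - 9*exp(x)) = (x^2 + 3*x*exp(x) - 3*x - (x - 1)*(3*x*exp(x) + 2*x - 6*exp(x) - 3) - 9*exp(x))/(x^2 + 3*x*exp(x) - 3*x - 9*exp(x))^2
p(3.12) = 0.25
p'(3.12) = -2.20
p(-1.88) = -0.41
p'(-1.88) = -0.37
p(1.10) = -0.01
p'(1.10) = -0.05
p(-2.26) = -0.32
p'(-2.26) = -0.18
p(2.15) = -0.05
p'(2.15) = -0.05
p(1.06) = -0.00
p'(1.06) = -0.05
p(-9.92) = -0.09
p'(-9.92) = -0.01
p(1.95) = -0.04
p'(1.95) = -0.04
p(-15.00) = -0.06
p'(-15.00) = 0.00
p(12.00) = 0.00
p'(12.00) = 0.00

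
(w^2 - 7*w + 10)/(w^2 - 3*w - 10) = (w - 2)/(w + 2)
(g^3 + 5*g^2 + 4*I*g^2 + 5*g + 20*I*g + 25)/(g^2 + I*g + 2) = (g^2 + 5*g*(1 + I) + 25*I)/(g + 2*I)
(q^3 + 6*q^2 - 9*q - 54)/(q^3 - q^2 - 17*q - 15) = (q^2 + 3*q - 18)/(q^2 - 4*q - 5)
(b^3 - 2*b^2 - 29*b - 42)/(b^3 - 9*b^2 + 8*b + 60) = (b^2 - 4*b - 21)/(b^2 - 11*b + 30)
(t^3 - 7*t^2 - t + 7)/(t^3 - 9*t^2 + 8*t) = (t^2 - 6*t - 7)/(t*(t - 8))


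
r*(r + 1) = r^2 + r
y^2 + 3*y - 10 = (y - 2)*(y + 5)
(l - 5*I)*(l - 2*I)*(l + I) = l^3 - 6*I*l^2 - 3*l - 10*I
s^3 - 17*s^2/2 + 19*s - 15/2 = (s - 5)*(s - 3)*(s - 1/2)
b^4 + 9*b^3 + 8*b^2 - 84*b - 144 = (b - 3)*(b + 2)*(b + 4)*(b + 6)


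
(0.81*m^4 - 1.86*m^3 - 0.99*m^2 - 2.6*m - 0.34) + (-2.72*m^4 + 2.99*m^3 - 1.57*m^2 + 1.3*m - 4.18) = -1.91*m^4 + 1.13*m^3 - 2.56*m^2 - 1.3*m - 4.52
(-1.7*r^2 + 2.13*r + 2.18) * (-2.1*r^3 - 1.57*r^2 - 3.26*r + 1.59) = 3.57*r^5 - 1.804*r^4 - 2.3801*r^3 - 13.0694*r^2 - 3.7201*r + 3.4662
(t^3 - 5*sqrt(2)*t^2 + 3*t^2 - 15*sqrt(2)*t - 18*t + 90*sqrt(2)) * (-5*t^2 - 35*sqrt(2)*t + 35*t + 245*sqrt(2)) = -5*t^5 - 10*sqrt(2)*t^4 + 20*t^4 + 40*sqrt(2)*t^3 + 545*t^3 - 2030*t^2 + 390*sqrt(2)*t^2 - 13650*t - 1260*sqrt(2)*t + 44100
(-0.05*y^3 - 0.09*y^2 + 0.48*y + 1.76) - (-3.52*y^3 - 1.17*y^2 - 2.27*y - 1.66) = 3.47*y^3 + 1.08*y^2 + 2.75*y + 3.42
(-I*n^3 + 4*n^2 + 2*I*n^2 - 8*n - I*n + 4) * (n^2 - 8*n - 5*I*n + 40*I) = -I*n^5 - n^4 + 10*I*n^4 + 10*n^3 - 37*I*n^3 - 17*n^2 + 208*I*n^2 + 8*n - 340*I*n + 160*I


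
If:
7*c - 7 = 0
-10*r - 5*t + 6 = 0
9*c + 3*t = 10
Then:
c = 1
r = 13/30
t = 1/3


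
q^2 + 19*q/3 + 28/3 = (q + 7/3)*(q + 4)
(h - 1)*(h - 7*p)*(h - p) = h^3 - 8*h^2*p - h^2 + 7*h*p^2 + 8*h*p - 7*p^2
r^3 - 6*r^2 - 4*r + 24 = (r - 6)*(r - 2)*(r + 2)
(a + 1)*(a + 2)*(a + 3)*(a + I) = a^4 + 6*a^3 + I*a^3 + 11*a^2 + 6*I*a^2 + 6*a + 11*I*a + 6*I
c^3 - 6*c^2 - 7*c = c*(c - 7)*(c + 1)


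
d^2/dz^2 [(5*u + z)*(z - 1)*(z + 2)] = 10*u + 6*z + 2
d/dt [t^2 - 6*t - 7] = 2*t - 6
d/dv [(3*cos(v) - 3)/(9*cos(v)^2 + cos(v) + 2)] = 3*(-9*sin(v)^2 - 18*cos(v) + 6)*sin(v)/(9*cos(v)^2 + cos(v) + 2)^2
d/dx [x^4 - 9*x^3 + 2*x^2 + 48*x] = 4*x^3 - 27*x^2 + 4*x + 48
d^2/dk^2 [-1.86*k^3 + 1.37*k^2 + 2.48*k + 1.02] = 2.74 - 11.16*k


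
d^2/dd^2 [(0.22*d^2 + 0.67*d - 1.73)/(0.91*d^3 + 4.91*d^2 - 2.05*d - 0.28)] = (0.364364*d^6 + 3.328962*d^5 + 3.23286599999999*d^4 - 83.65878*d^3 - 227.01486*d^2 + 107.361762*d - 20.032122)/(0.753571*d^9 + 12.197913*d^8 + 60.722298*d^7 + 62.717537*d^6 - 144.298398*d^5 + 44.786061*d^4 + 8.508947*d^3 - 2.375268*d^2 - 0.48216*d - 0.021952)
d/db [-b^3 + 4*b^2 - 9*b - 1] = -3*b^2 + 8*b - 9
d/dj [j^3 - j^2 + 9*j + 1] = 3*j^2 - 2*j + 9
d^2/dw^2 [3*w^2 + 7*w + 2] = 6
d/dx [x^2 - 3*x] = 2*x - 3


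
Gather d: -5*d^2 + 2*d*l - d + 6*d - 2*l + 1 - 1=-5*d^2 + d*(2*l + 5) - 2*l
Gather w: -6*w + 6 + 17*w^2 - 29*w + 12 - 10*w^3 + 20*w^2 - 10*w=-10*w^3 + 37*w^2 - 45*w + 18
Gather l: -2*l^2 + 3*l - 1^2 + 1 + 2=-2*l^2 + 3*l + 2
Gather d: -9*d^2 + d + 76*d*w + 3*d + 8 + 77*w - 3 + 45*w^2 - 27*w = -9*d^2 + d*(76*w + 4) + 45*w^2 + 50*w + 5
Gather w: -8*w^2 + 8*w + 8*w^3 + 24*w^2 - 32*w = 8*w^3 + 16*w^2 - 24*w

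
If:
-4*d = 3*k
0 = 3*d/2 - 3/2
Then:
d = 1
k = -4/3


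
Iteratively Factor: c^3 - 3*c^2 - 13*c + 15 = (c + 3)*(c^2 - 6*c + 5) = (c - 5)*(c + 3)*(c - 1)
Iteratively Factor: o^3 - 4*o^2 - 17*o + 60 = (o + 4)*(o^2 - 8*o + 15) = (o - 5)*(o + 4)*(o - 3)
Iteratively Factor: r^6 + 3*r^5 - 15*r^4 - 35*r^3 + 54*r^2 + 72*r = (r + 3)*(r^5 - 15*r^3 + 10*r^2 + 24*r) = (r - 2)*(r + 3)*(r^4 + 2*r^3 - 11*r^2 - 12*r) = r*(r - 2)*(r + 3)*(r^3 + 2*r^2 - 11*r - 12) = r*(r - 2)*(r + 1)*(r + 3)*(r^2 + r - 12) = r*(r - 3)*(r - 2)*(r + 1)*(r + 3)*(r + 4)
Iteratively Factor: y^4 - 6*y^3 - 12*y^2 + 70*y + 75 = (y - 5)*(y^3 - y^2 - 17*y - 15) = (y - 5)*(y + 1)*(y^2 - 2*y - 15) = (y - 5)*(y + 1)*(y + 3)*(y - 5)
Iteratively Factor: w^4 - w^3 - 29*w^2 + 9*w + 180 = (w + 4)*(w^3 - 5*w^2 - 9*w + 45) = (w + 3)*(w + 4)*(w^2 - 8*w + 15) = (w - 5)*(w + 3)*(w + 4)*(w - 3)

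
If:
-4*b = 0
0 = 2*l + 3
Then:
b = 0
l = -3/2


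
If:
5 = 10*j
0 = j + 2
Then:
No Solution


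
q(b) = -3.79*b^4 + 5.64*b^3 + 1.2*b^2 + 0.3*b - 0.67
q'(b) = -15.16*b^3 + 16.92*b^2 + 2.4*b + 0.3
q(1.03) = 2.81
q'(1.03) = 4.16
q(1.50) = 2.33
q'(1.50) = -9.20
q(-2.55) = -247.40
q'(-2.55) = 355.58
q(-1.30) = -22.25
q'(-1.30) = 59.08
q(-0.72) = -3.39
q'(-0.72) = 13.00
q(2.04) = -12.82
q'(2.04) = -53.09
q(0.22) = -0.49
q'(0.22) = 1.49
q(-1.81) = -71.40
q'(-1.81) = 141.28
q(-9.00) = -28883.92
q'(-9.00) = 12400.86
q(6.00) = -3649.27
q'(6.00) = -2650.74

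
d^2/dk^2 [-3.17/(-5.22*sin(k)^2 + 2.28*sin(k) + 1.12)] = (345.509712*sin(k)^4 - 113.184216*sin(k)^3 - 427.653288*sin(k)^2 + 218.27352*sin(k) - 70.024032)/(-5.22*sin(k)^2 + 2.28*sin(k) + 1.12)^3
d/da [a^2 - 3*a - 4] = 2*a - 3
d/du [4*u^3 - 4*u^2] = 4*u*(3*u - 2)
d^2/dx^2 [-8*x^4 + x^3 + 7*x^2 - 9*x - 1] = -96*x^2 + 6*x + 14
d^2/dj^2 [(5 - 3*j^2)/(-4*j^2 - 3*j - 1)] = 4*(-18*j^3 - 138*j^2 - 90*j - 11)/(64*j^6 + 144*j^5 + 156*j^4 + 99*j^3 + 39*j^2 + 9*j + 1)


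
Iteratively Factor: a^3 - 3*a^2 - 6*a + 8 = (a + 2)*(a^2 - 5*a + 4) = (a - 1)*(a + 2)*(a - 4)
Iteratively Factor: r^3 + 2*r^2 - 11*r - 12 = (r - 3)*(r^2 + 5*r + 4) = (r - 3)*(r + 1)*(r + 4)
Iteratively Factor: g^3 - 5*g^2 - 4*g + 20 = (g - 2)*(g^2 - 3*g - 10) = (g - 5)*(g - 2)*(g + 2)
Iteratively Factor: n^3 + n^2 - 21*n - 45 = (n + 3)*(n^2 - 2*n - 15) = (n + 3)^2*(n - 5)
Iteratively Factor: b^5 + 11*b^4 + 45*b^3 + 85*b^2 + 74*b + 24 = (b + 4)*(b^4 + 7*b^3 + 17*b^2 + 17*b + 6) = (b + 1)*(b + 4)*(b^3 + 6*b^2 + 11*b + 6) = (b + 1)^2*(b + 4)*(b^2 + 5*b + 6) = (b + 1)^2*(b + 2)*(b + 4)*(b + 3)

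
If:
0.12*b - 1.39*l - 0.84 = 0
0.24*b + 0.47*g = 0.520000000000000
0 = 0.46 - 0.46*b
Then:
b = 1.00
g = 0.60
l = -0.52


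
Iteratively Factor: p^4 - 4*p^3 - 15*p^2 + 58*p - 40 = (p + 4)*(p^3 - 8*p^2 + 17*p - 10) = (p - 1)*(p + 4)*(p^2 - 7*p + 10) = (p - 2)*(p - 1)*(p + 4)*(p - 5)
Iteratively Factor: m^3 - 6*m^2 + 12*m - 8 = (m - 2)*(m^2 - 4*m + 4) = (m - 2)^2*(m - 2)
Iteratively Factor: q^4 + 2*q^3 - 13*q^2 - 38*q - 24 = (q + 1)*(q^3 + q^2 - 14*q - 24) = (q - 4)*(q + 1)*(q^2 + 5*q + 6) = (q - 4)*(q + 1)*(q + 3)*(q + 2)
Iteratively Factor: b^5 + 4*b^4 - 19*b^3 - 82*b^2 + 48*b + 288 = (b - 2)*(b^4 + 6*b^3 - 7*b^2 - 96*b - 144) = (b - 4)*(b - 2)*(b^3 + 10*b^2 + 33*b + 36) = (b - 4)*(b - 2)*(b + 4)*(b^2 + 6*b + 9) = (b - 4)*(b - 2)*(b + 3)*(b + 4)*(b + 3)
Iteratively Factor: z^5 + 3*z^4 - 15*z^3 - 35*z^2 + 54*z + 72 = (z - 2)*(z^4 + 5*z^3 - 5*z^2 - 45*z - 36) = (z - 2)*(z + 1)*(z^3 + 4*z^2 - 9*z - 36) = (z - 2)*(z + 1)*(z + 4)*(z^2 - 9) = (z - 3)*(z - 2)*(z + 1)*(z + 4)*(z + 3)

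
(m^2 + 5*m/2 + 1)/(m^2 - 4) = (m + 1/2)/(m - 2)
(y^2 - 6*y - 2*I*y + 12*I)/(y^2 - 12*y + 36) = (y - 2*I)/(y - 6)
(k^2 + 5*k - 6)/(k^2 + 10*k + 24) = (k - 1)/(k + 4)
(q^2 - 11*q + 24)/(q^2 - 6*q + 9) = (q - 8)/(q - 3)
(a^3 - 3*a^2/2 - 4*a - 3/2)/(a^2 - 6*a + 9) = (2*a^2 + 3*a + 1)/(2*(a - 3))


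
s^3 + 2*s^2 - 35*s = s*(s - 5)*(s + 7)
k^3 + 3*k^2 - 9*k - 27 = (k - 3)*(k + 3)^2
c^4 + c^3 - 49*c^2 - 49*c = c*(c - 7)*(c + 1)*(c + 7)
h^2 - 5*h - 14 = (h - 7)*(h + 2)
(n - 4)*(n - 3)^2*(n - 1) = n^4 - 11*n^3 + 43*n^2 - 69*n + 36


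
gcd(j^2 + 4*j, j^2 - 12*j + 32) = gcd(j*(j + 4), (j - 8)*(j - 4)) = 1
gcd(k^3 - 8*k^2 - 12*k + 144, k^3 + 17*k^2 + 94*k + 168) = k + 4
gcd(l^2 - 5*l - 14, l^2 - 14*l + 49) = l - 7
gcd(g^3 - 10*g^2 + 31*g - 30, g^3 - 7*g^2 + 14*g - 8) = g - 2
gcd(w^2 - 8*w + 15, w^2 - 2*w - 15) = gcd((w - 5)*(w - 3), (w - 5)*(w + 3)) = w - 5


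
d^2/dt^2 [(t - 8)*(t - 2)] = 2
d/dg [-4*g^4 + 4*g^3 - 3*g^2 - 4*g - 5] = -16*g^3 + 12*g^2 - 6*g - 4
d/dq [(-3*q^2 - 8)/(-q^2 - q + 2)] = (3*q^2 - 28*q - 8)/(q^4 + 2*q^3 - 3*q^2 - 4*q + 4)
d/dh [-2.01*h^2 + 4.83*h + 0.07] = 4.83 - 4.02*h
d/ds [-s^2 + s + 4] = 1 - 2*s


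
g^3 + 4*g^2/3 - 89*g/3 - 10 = (g - 5)*(g + 1/3)*(g + 6)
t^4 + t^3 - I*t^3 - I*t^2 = t^2*(t + 1)*(t - I)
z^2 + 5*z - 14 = (z - 2)*(z + 7)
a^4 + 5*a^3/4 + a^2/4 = a^2*(a + 1/4)*(a + 1)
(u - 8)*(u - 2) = u^2 - 10*u + 16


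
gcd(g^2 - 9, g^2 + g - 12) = g - 3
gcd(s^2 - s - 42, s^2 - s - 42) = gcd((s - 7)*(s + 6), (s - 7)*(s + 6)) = s^2 - s - 42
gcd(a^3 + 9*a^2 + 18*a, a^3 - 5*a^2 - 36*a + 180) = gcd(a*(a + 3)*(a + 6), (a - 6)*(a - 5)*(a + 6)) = a + 6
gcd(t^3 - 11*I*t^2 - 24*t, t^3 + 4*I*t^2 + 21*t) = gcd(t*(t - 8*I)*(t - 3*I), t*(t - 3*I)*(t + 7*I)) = t^2 - 3*I*t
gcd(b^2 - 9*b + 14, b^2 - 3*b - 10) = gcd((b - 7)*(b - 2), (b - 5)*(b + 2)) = 1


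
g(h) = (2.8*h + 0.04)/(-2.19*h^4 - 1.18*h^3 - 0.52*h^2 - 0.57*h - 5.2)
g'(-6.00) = 0.00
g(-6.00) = 0.01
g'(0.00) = -0.54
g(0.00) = -0.01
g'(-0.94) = -0.13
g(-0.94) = 0.44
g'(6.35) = 0.00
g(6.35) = -0.00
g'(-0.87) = -0.24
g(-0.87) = 0.43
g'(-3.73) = 0.02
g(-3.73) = 0.03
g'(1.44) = 0.22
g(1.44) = -0.20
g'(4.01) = 0.01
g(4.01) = -0.02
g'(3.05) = 0.03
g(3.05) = -0.04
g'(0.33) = -0.46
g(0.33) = -0.17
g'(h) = (2.8*h + 0.04)*(8.76*h^3 + 3.54*h^2 + 1.04*h + 0.57)/(-2.19*h^4 - 1.18*h^3 - 0.52*h^2 - 0.57*h - 5.2)^2 + 2.8/(-2.19*h^4 - 1.18*h^3 - 0.52*h^2 - 0.57*h - 5.2)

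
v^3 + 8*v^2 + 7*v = v*(v + 1)*(v + 7)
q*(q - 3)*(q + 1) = q^3 - 2*q^2 - 3*q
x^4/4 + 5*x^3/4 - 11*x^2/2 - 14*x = x*(x/4 + 1/2)*(x - 4)*(x + 7)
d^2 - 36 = (d - 6)*(d + 6)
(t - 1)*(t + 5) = t^2 + 4*t - 5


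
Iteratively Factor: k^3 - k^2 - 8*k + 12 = (k + 3)*(k^2 - 4*k + 4) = (k - 2)*(k + 3)*(k - 2)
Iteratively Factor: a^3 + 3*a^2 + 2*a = (a)*(a^2 + 3*a + 2) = a*(a + 2)*(a + 1)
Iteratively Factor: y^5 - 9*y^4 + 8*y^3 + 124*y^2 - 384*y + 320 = (y + 4)*(y^4 - 13*y^3 + 60*y^2 - 116*y + 80) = (y - 4)*(y + 4)*(y^3 - 9*y^2 + 24*y - 20) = (y - 4)*(y - 2)*(y + 4)*(y^2 - 7*y + 10) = (y - 4)*(y - 2)^2*(y + 4)*(y - 5)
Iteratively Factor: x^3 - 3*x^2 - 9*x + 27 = (x - 3)*(x^2 - 9) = (x - 3)*(x + 3)*(x - 3)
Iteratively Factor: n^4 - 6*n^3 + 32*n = (n - 4)*(n^3 - 2*n^2 - 8*n) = (n - 4)*(n + 2)*(n^2 - 4*n) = (n - 4)^2*(n + 2)*(n)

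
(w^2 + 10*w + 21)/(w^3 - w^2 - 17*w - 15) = (w + 7)/(w^2 - 4*w - 5)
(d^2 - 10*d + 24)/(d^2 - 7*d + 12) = (d - 6)/(d - 3)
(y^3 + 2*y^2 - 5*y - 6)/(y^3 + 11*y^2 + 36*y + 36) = (y^2 - y - 2)/(y^2 + 8*y + 12)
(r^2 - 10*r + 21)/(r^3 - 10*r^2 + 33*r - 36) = (r - 7)/(r^2 - 7*r + 12)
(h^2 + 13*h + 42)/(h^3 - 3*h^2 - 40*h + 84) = (h + 7)/(h^2 - 9*h + 14)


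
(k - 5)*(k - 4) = k^2 - 9*k + 20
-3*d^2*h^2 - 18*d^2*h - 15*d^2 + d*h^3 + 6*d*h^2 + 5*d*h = (-3*d + h)*(h + 5)*(d*h + d)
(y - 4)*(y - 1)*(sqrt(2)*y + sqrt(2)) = sqrt(2)*y^3 - 4*sqrt(2)*y^2 - sqrt(2)*y + 4*sqrt(2)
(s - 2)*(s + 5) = s^2 + 3*s - 10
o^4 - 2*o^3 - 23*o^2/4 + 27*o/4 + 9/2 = (o - 3)*(o - 3/2)*(o + 1/2)*(o + 2)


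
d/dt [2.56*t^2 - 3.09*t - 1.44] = 5.12*t - 3.09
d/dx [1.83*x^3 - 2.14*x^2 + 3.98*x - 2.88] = 5.49*x^2 - 4.28*x + 3.98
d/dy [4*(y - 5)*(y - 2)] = 8*y - 28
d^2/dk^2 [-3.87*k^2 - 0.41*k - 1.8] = -7.74000000000000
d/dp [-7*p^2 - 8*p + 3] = -14*p - 8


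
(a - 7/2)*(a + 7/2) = a^2 - 49/4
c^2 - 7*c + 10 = (c - 5)*(c - 2)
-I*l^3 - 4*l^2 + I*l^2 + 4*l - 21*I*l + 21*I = (l - 7*I)*(l + 3*I)*(-I*l + I)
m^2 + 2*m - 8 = (m - 2)*(m + 4)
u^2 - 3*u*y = u*(u - 3*y)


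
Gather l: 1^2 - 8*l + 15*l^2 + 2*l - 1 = 15*l^2 - 6*l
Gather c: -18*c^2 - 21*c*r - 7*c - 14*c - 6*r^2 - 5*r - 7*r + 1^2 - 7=-18*c^2 + c*(-21*r - 21) - 6*r^2 - 12*r - 6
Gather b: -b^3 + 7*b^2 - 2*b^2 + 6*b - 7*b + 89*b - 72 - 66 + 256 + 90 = -b^3 + 5*b^2 + 88*b + 208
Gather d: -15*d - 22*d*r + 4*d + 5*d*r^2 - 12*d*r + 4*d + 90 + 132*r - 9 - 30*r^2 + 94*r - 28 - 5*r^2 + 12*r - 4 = d*(5*r^2 - 34*r - 7) - 35*r^2 + 238*r + 49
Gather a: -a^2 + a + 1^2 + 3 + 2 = -a^2 + a + 6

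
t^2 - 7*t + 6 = (t - 6)*(t - 1)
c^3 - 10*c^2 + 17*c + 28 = (c - 7)*(c - 4)*(c + 1)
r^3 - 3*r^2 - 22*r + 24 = (r - 6)*(r - 1)*(r + 4)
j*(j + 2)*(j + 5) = j^3 + 7*j^2 + 10*j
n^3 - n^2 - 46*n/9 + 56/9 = (n - 2)*(n - 4/3)*(n + 7/3)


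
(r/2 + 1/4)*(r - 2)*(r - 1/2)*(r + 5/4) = r^4/2 - 3*r^3/8 - 11*r^2/8 + 3*r/32 + 5/16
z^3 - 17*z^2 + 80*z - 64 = (z - 8)^2*(z - 1)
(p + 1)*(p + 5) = p^2 + 6*p + 5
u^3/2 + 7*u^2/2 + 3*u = u*(u/2 + 1/2)*(u + 6)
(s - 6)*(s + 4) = s^2 - 2*s - 24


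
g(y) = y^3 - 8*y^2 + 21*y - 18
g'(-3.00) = 96.00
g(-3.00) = -180.00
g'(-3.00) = 96.00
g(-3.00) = -180.00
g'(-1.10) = 42.23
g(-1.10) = -52.11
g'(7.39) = 66.60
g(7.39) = 103.88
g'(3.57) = 2.11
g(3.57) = 0.51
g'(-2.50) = 79.75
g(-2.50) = -136.12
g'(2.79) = -0.29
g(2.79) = 0.03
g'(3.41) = 1.32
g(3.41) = 0.24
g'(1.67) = 2.65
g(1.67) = -0.58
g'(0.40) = 15.08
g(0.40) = -10.82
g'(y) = 3*y^2 - 16*y + 21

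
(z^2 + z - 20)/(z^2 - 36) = (z^2 + z - 20)/(z^2 - 36)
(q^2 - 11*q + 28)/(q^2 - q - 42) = (q - 4)/(q + 6)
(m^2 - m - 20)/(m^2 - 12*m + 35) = (m + 4)/(m - 7)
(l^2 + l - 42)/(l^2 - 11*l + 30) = (l + 7)/(l - 5)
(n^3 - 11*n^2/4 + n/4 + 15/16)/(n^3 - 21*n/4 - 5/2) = (n - 3/4)/(n + 2)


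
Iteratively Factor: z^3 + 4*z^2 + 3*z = (z + 3)*(z^2 + z) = (z + 1)*(z + 3)*(z)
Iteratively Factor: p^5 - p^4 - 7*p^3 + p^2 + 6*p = (p + 2)*(p^4 - 3*p^3 - p^2 + 3*p) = (p - 1)*(p + 2)*(p^3 - 2*p^2 - 3*p) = (p - 1)*(p + 1)*(p + 2)*(p^2 - 3*p) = p*(p - 1)*(p + 1)*(p + 2)*(p - 3)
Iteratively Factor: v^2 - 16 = (v - 4)*(v + 4)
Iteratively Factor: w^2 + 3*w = (w + 3)*(w)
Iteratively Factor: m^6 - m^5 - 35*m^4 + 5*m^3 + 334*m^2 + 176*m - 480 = (m - 4)*(m^5 + 3*m^4 - 23*m^3 - 87*m^2 - 14*m + 120) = (m - 5)*(m - 4)*(m^4 + 8*m^3 + 17*m^2 - 2*m - 24) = (m - 5)*(m - 4)*(m - 1)*(m^3 + 9*m^2 + 26*m + 24) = (m - 5)*(m - 4)*(m - 1)*(m + 4)*(m^2 + 5*m + 6) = (m - 5)*(m - 4)*(m - 1)*(m + 3)*(m + 4)*(m + 2)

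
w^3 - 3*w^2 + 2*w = w*(w - 2)*(w - 1)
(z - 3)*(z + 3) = z^2 - 9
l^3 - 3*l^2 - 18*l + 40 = (l - 5)*(l - 2)*(l + 4)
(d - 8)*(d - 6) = d^2 - 14*d + 48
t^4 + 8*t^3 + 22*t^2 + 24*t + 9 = (t + 1)^2*(t + 3)^2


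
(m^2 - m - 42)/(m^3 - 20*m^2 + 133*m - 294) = (m + 6)/(m^2 - 13*m + 42)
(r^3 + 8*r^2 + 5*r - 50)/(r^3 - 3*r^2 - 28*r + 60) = (r + 5)/(r - 6)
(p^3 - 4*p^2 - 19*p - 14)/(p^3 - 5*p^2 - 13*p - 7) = (p + 2)/(p + 1)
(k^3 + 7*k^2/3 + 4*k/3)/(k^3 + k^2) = (k + 4/3)/k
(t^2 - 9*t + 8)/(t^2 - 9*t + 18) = (t^2 - 9*t + 8)/(t^2 - 9*t + 18)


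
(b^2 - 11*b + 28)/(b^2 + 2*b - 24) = (b - 7)/(b + 6)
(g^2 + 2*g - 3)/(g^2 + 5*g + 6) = (g - 1)/(g + 2)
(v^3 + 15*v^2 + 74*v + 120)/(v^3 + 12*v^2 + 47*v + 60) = (v + 6)/(v + 3)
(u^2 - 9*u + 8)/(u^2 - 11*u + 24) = (u - 1)/(u - 3)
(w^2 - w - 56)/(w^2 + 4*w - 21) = (w - 8)/(w - 3)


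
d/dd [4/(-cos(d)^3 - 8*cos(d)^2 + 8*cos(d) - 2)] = 4*(-3*cos(d)^2 - 16*cos(d) + 8)*sin(d)/(cos(d)^3 + 8*cos(d)^2 - 8*cos(d) + 2)^2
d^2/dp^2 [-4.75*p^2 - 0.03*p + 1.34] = -9.50000000000000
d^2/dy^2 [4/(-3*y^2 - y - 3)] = 8*(9*y^2 + 3*y - (6*y + 1)^2 + 9)/(3*y^2 + y + 3)^3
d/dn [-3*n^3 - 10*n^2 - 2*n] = -9*n^2 - 20*n - 2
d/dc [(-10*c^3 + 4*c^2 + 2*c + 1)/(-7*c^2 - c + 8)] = (70*c^4 + 20*c^3 - 230*c^2 + 78*c + 17)/(49*c^4 + 14*c^3 - 111*c^2 - 16*c + 64)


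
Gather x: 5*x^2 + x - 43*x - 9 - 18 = 5*x^2 - 42*x - 27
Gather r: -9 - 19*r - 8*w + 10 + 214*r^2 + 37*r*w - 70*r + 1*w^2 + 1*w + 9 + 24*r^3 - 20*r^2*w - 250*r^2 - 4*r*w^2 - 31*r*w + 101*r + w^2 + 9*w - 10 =24*r^3 + r^2*(-20*w - 36) + r*(-4*w^2 + 6*w + 12) + 2*w^2 + 2*w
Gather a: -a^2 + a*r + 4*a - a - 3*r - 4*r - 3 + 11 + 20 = -a^2 + a*(r + 3) - 7*r + 28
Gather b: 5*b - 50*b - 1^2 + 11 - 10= -45*b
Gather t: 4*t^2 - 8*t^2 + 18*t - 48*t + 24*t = -4*t^2 - 6*t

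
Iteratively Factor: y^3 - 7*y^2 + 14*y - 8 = (y - 2)*(y^2 - 5*y + 4) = (y - 4)*(y - 2)*(y - 1)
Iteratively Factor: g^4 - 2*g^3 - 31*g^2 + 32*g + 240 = (g - 5)*(g^3 + 3*g^2 - 16*g - 48) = (g - 5)*(g + 3)*(g^2 - 16) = (g - 5)*(g - 4)*(g + 3)*(g + 4)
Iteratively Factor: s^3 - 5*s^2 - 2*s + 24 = (s + 2)*(s^2 - 7*s + 12) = (s - 3)*(s + 2)*(s - 4)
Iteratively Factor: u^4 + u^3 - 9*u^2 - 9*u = (u - 3)*(u^3 + 4*u^2 + 3*u) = u*(u - 3)*(u^2 + 4*u + 3) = u*(u - 3)*(u + 1)*(u + 3)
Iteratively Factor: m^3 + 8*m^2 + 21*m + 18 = (m + 3)*(m^2 + 5*m + 6) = (m + 3)^2*(m + 2)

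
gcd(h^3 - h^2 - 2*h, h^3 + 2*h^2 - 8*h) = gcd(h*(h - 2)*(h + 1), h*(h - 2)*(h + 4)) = h^2 - 2*h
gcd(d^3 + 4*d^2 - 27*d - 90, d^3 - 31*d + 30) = d^2 + d - 30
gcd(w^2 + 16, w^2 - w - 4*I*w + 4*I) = w - 4*I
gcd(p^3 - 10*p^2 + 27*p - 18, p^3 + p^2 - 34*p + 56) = 1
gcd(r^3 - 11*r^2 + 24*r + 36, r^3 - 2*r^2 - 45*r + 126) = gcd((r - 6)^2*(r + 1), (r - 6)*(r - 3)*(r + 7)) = r - 6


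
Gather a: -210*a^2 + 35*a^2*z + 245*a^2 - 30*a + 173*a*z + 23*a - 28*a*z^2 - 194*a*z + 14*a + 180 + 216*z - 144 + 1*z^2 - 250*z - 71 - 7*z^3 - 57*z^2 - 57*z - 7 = a^2*(35*z + 35) + a*(-28*z^2 - 21*z + 7) - 7*z^3 - 56*z^2 - 91*z - 42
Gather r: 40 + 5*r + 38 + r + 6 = 6*r + 84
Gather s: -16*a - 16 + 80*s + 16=-16*a + 80*s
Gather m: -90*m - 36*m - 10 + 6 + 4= -126*m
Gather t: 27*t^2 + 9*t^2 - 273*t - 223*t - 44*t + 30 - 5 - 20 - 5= 36*t^2 - 540*t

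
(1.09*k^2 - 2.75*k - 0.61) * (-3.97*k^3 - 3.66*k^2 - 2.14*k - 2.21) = -4.3273*k^5 + 6.9281*k^4 + 10.1541*k^3 + 5.7087*k^2 + 7.3829*k + 1.3481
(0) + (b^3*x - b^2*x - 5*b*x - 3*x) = b^3*x - b^2*x - 5*b*x - 3*x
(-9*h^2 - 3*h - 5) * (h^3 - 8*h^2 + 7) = -9*h^5 + 69*h^4 + 19*h^3 - 23*h^2 - 21*h - 35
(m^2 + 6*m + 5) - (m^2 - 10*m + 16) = 16*m - 11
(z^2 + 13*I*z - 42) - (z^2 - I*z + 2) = 14*I*z - 44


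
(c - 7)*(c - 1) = c^2 - 8*c + 7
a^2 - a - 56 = (a - 8)*(a + 7)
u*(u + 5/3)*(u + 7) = u^3 + 26*u^2/3 + 35*u/3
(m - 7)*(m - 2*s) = m^2 - 2*m*s - 7*m + 14*s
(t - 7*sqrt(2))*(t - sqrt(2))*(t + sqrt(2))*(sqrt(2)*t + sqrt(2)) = sqrt(2)*t^4 - 14*t^3 + sqrt(2)*t^3 - 14*t^2 - 2*sqrt(2)*t^2 - 2*sqrt(2)*t + 28*t + 28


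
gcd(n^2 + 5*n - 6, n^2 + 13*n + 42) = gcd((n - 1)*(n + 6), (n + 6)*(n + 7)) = n + 6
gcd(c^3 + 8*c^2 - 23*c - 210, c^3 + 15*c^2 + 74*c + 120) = c + 6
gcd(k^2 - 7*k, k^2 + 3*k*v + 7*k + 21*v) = 1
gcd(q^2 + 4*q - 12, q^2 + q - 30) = q + 6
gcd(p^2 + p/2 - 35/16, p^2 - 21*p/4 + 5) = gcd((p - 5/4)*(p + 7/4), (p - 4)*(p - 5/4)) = p - 5/4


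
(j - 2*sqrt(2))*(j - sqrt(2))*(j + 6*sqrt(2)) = j^3 + 3*sqrt(2)*j^2 - 32*j + 24*sqrt(2)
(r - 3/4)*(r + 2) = r^2 + 5*r/4 - 3/2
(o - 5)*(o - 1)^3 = o^4 - 8*o^3 + 18*o^2 - 16*o + 5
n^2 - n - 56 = (n - 8)*(n + 7)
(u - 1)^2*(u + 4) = u^3 + 2*u^2 - 7*u + 4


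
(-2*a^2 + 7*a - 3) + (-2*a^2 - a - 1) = -4*a^2 + 6*a - 4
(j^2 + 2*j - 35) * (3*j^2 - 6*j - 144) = 3*j^4 - 261*j^2 - 78*j + 5040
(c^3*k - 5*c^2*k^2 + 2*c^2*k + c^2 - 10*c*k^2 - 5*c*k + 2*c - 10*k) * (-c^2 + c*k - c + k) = -c^5*k + 6*c^4*k^2 - 3*c^4*k - c^4 - 5*c^3*k^3 + 18*c^3*k^2 + 4*c^3*k - 3*c^3 - 15*c^2*k^3 + 7*c^2*k^2 + 18*c^2*k - 2*c^2 - 10*c*k^3 - 15*c*k^2 + 12*c*k - 10*k^2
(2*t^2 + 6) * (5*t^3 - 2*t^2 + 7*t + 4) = 10*t^5 - 4*t^4 + 44*t^3 - 4*t^2 + 42*t + 24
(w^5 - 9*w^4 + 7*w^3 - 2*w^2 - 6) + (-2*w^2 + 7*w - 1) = w^5 - 9*w^4 + 7*w^3 - 4*w^2 + 7*w - 7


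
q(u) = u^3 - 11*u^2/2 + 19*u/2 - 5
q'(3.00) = 3.50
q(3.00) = 1.00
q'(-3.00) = 69.50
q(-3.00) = -110.00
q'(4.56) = 21.72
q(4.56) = 18.77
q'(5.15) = 32.42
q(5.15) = 34.64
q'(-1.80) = 39.02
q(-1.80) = -45.75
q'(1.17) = 0.74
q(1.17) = 0.19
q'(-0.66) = 18.07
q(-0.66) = -13.95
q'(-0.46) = 15.19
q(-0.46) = -10.63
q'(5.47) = 39.09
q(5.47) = 46.07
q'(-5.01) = 139.91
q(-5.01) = -316.40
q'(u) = 3*u^2 - 11*u + 19/2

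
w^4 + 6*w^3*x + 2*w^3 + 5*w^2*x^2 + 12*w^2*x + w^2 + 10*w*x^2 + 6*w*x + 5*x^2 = (w + 1)^2*(w + x)*(w + 5*x)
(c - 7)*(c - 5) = c^2 - 12*c + 35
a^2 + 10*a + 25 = (a + 5)^2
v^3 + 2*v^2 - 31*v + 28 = (v - 4)*(v - 1)*(v + 7)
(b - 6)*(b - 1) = b^2 - 7*b + 6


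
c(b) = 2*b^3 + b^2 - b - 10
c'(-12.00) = 839.00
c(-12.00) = -3310.00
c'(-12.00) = 839.00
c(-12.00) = -3310.00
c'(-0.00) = -1.00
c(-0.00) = -10.00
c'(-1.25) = 5.88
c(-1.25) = -11.09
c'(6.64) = 276.82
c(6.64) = 612.96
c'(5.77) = 210.30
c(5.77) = 401.72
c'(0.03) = -0.93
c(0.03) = -10.03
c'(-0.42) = -0.78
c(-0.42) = -9.55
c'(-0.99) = 2.90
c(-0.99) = -9.97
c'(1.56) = 16.72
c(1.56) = -1.53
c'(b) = 6*b^2 + 2*b - 1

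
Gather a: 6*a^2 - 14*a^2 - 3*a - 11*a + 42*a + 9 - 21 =-8*a^2 + 28*a - 12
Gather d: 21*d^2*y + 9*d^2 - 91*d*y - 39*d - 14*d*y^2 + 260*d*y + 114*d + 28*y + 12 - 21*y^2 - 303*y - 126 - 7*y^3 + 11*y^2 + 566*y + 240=d^2*(21*y + 9) + d*(-14*y^2 + 169*y + 75) - 7*y^3 - 10*y^2 + 291*y + 126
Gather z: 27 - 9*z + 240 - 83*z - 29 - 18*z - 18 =220 - 110*z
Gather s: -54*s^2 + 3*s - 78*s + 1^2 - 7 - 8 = -54*s^2 - 75*s - 14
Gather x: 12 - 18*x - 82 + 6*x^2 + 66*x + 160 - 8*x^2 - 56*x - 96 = -2*x^2 - 8*x - 6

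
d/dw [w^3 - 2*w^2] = w*(3*w - 4)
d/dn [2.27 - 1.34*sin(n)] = -1.34*cos(n)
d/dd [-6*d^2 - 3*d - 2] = -12*d - 3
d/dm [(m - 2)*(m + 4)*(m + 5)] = 3*m^2 + 14*m + 2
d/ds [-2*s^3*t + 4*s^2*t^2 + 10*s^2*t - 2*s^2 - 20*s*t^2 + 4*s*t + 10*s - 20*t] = -6*s^2*t + 8*s*t^2 + 20*s*t - 4*s - 20*t^2 + 4*t + 10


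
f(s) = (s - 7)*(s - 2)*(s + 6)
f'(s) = (s - 7)*(s - 2) + (s - 7)*(s + 6) + (s - 2)*(s + 6)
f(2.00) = 0.00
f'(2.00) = -40.00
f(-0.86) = 115.55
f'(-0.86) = -32.62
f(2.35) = -13.59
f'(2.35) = -37.53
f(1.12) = 36.84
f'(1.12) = -42.96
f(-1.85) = 141.40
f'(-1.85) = -18.63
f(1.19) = 33.84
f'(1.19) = -42.89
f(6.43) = -31.39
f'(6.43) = 45.45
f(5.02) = -65.90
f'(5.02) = 5.48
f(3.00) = -36.00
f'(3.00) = -31.00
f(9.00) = 210.00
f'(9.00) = 149.00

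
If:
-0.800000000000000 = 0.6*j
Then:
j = -1.33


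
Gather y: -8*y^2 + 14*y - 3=-8*y^2 + 14*y - 3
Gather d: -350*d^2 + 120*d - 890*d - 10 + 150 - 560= -350*d^2 - 770*d - 420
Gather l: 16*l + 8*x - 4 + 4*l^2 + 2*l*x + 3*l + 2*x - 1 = 4*l^2 + l*(2*x + 19) + 10*x - 5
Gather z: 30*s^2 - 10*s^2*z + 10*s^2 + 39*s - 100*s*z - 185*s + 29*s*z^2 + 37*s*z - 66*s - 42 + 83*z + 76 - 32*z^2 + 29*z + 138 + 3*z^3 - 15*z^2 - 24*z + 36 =40*s^2 - 212*s + 3*z^3 + z^2*(29*s - 47) + z*(-10*s^2 - 63*s + 88) + 208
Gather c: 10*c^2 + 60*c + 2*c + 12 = 10*c^2 + 62*c + 12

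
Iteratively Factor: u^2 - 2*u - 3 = (u - 3)*(u + 1)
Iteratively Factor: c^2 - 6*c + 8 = (c - 4)*(c - 2)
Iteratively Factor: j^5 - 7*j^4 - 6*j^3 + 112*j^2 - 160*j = (j - 5)*(j^4 - 2*j^3 - 16*j^2 + 32*j) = j*(j - 5)*(j^3 - 2*j^2 - 16*j + 32) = j*(j - 5)*(j - 4)*(j^2 + 2*j - 8) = j*(j - 5)*(j - 4)*(j - 2)*(j + 4)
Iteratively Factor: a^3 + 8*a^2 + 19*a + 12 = (a + 4)*(a^2 + 4*a + 3) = (a + 1)*(a + 4)*(a + 3)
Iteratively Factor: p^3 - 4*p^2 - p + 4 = (p - 4)*(p^2 - 1) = (p - 4)*(p + 1)*(p - 1)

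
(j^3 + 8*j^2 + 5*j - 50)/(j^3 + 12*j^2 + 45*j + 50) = (j - 2)/(j + 2)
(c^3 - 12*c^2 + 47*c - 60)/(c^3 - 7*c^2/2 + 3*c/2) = 2*(c^2 - 9*c + 20)/(c*(2*c - 1))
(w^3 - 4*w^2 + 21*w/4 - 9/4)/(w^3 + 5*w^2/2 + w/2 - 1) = (4*w^3 - 16*w^2 + 21*w - 9)/(2*(2*w^3 + 5*w^2 + w - 2))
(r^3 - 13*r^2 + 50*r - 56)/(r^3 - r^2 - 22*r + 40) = (r - 7)/(r + 5)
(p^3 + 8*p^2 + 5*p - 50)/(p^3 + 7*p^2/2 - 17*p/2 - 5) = 2*(p + 5)/(2*p + 1)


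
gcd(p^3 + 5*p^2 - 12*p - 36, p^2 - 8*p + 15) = p - 3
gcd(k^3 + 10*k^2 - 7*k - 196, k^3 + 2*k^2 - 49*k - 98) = k + 7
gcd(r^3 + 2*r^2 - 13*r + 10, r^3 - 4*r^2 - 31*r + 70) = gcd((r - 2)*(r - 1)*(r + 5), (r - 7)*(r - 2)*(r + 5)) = r^2 + 3*r - 10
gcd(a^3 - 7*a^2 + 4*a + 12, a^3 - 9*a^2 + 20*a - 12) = a^2 - 8*a + 12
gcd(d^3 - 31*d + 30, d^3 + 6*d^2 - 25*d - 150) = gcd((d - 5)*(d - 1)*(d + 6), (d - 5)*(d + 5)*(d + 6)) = d^2 + d - 30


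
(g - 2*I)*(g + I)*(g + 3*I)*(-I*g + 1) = -I*g^4 + 3*g^3 - 3*I*g^2 + 11*g + 6*I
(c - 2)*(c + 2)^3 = c^4 + 4*c^3 - 16*c - 16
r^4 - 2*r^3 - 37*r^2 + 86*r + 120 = (r - 5)*(r - 4)*(r + 1)*(r + 6)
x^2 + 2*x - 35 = (x - 5)*(x + 7)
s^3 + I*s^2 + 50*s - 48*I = (s - 6*I)*(s - I)*(s + 8*I)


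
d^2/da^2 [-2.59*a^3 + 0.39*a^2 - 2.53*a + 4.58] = 0.78 - 15.54*a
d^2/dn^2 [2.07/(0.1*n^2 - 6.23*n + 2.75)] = (-0.0414*n^2 + 2.57922*n + 2.07*(0.2*n - 6.23)*(0.4*n - 12.46) - 1.1385)/(0.1*n^2 - 6.23*n + 2.75)^3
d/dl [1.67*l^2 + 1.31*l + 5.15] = 3.34*l + 1.31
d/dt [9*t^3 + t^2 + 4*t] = 27*t^2 + 2*t + 4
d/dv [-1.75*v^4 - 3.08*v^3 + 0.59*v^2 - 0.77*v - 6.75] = -7.0*v^3 - 9.24*v^2 + 1.18*v - 0.77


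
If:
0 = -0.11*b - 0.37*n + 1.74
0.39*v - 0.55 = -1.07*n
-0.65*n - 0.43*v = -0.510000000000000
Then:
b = 15.21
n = 0.18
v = 0.91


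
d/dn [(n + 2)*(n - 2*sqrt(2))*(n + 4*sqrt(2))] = 3*n^2 + 4*n + 4*sqrt(2)*n - 16 + 4*sqrt(2)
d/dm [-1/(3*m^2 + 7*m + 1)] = (6*m + 7)/(3*m^2 + 7*m + 1)^2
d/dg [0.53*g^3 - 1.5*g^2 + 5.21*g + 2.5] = 1.59*g^2 - 3.0*g + 5.21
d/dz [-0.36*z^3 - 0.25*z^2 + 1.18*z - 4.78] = -1.08*z^2 - 0.5*z + 1.18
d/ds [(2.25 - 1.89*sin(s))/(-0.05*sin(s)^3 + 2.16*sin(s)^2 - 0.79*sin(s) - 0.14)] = (-0.189*sin(s)^3 + 4.4199*sin(s)^2 - 9.72*sin(s) + 2.0421)*cos(s)/(0.0025*sin(s)^6 - 0.216*sin(s)^5 + 4.7446*sin(s)^4 - 3.3988*sin(s)^3 + 0.0193*sin(s)^2 + 0.2212*sin(s) + 0.0196)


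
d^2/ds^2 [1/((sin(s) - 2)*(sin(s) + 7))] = (-4*sin(s)^4 - 15*sin(s)^3 - 75*sin(s)^2 - 40*sin(s) + 78)/((sin(s) - 2)^3*(sin(s) + 7)^3)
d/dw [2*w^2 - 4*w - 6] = 4*w - 4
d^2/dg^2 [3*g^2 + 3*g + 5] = 6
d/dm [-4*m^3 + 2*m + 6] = 2 - 12*m^2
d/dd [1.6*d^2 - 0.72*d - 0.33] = 3.2*d - 0.72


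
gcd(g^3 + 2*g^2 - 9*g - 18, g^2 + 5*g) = 1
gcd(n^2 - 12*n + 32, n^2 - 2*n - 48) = n - 8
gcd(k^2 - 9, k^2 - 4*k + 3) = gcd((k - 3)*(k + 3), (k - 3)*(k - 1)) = k - 3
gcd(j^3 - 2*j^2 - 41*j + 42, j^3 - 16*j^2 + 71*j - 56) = j^2 - 8*j + 7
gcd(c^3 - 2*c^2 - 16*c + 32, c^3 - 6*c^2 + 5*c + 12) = c - 4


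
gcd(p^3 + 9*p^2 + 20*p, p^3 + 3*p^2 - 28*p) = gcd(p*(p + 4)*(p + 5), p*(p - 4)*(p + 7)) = p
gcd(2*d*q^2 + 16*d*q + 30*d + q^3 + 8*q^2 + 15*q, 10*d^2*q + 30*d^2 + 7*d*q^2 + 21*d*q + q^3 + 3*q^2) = 2*d*q + 6*d + q^2 + 3*q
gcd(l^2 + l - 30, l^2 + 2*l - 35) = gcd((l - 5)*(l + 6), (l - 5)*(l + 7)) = l - 5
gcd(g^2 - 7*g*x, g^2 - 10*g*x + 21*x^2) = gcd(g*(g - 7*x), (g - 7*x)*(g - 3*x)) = -g + 7*x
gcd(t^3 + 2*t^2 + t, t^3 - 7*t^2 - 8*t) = t^2 + t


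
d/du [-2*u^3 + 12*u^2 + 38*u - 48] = -6*u^2 + 24*u + 38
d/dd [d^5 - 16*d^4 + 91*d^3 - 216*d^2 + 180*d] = 5*d^4 - 64*d^3 + 273*d^2 - 432*d + 180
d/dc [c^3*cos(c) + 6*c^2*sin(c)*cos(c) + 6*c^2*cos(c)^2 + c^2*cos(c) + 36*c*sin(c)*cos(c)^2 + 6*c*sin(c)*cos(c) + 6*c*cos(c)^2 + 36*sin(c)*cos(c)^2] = -c^3*sin(c) - c^2*sin(c) + 3*c^2*cos(c) + 6*sqrt(2)*c^2*cos(2*c + pi/4) + 11*c*cos(c) + 12*c*cos(2*c) + 27*c*cos(3*c) + 6*c - 27*sin(c) + 9*sin(3*c) + 36*sqrt(2)*sin(c + pi/4) + 3*sqrt(2)*sin(2*c + pi/4) - 27*cos(c) + 27*cos(3*c) + 3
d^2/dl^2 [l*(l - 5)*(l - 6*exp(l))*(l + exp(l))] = -5*l^3*exp(l) - 24*l^2*exp(2*l) - 5*l^2*exp(l) + 12*l^2 + 72*l*exp(2*l) + 70*l*exp(l) - 30*l + 108*exp(2*l) + 50*exp(l)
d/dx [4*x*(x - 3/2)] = 8*x - 6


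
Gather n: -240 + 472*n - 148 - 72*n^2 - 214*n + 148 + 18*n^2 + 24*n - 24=-54*n^2 + 282*n - 264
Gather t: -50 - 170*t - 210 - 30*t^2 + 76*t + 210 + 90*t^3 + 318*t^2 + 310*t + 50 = 90*t^3 + 288*t^2 + 216*t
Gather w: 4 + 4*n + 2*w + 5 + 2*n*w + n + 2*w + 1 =5*n + w*(2*n + 4) + 10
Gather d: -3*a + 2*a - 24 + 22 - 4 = -a - 6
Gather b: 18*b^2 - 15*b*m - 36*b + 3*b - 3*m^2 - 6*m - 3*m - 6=18*b^2 + b*(-15*m - 33) - 3*m^2 - 9*m - 6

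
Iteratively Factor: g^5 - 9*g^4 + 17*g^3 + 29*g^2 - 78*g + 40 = (g + 2)*(g^4 - 11*g^3 + 39*g^2 - 49*g + 20) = (g - 4)*(g + 2)*(g^3 - 7*g^2 + 11*g - 5) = (g - 4)*(g - 1)*(g + 2)*(g^2 - 6*g + 5) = (g - 4)*(g - 1)^2*(g + 2)*(g - 5)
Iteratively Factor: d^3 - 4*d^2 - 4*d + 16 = (d - 4)*(d^2 - 4) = (d - 4)*(d + 2)*(d - 2)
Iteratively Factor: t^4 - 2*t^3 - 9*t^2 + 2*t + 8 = (t - 4)*(t^3 + 2*t^2 - t - 2) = (t - 4)*(t + 1)*(t^2 + t - 2) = (t - 4)*(t + 1)*(t + 2)*(t - 1)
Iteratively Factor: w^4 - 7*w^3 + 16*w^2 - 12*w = (w - 2)*(w^3 - 5*w^2 + 6*w) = w*(w - 2)*(w^2 - 5*w + 6) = w*(w - 3)*(w - 2)*(w - 2)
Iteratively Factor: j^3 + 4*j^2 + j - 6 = (j + 2)*(j^2 + 2*j - 3) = (j - 1)*(j + 2)*(j + 3)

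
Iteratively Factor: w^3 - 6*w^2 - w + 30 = (w - 5)*(w^2 - w - 6) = (w - 5)*(w + 2)*(w - 3)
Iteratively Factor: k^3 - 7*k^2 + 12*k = (k - 4)*(k^2 - 3*k) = k*(k - 4)*(k - 3)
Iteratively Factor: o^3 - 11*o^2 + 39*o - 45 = (o - 3)*(o^2 - 8*o + 15) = (o - 5)*(o - 3)*(o - 3)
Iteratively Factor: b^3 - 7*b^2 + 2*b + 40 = (b - 4)*(b^2 - 3*b - 10) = (b - 4)*(b + 2)*(b - 5)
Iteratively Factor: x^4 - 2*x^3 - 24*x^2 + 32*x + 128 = (x + 2)*(x^3 - 4*x^2 - 16*x + 64) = (x + 2)*(x + 4)*(x^2 - 8*x + 16) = (x - 4)*(x + 2)*(x + 4)*(x - 4)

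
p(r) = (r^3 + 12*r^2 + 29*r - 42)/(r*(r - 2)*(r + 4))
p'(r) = (3*r^2 + 24*r + 29)/(r*(r - 2)*(r + 4)) - (r^3 + 12*r^2 + 29*r - 42)/(r*(r - 2)*(r + 4)^2) - (r^3 + 12*r^2 + 29*r - 42)/(r*(r - 2)^2*(r + 4)) - (r^3 + 12*r^2 + 29*r - 42)/(r^2*(r - 2)*(r + 4)) = 2*(-5*r^4 - 37*r^3 - 14*r^2 + 84*r - 168)/(r^2*(r^4 + 4*r^3 - 12*r^2 - 32*r + 64))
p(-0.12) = -45.90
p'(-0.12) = -365.84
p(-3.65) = -5.07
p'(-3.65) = 9.62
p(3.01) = 8.51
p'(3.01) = -6.44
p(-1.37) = -5.09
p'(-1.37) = -3.14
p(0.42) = 9.42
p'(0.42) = -32.10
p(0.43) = 9.11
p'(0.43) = -30.76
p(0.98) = 0.22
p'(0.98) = -11.18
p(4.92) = 3.98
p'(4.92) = -0.90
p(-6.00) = 0.00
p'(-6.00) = 0.07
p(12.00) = 1.96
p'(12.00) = -0.09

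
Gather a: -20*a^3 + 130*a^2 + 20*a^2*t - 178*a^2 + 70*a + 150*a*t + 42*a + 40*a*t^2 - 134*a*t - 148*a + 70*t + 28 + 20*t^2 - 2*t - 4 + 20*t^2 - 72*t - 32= -20*a^3 + a^2*(20*t - 48) + a*(40*t^2 + 16*t - 36) + 40*t^2 - 4*t - 8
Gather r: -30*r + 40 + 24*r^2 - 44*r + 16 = 24*r^2 - 74*r + 56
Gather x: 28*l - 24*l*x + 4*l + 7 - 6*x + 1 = 32*l + x*(-24*l - 6) + 8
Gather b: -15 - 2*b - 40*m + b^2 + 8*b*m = b^2 + b*(8*m - 2) - 40*m - 15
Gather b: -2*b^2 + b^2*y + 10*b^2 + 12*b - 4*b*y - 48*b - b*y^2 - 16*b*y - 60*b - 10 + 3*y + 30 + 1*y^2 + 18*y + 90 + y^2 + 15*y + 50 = b^2*(y + 8) + b*(-y^2 - 20*y - 96) + 2*y^2 + 36*y + 160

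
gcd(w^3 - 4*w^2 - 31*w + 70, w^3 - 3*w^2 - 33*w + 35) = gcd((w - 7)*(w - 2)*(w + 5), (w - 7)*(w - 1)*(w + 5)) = w^2 - 2*w - 35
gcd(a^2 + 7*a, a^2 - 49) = a + 7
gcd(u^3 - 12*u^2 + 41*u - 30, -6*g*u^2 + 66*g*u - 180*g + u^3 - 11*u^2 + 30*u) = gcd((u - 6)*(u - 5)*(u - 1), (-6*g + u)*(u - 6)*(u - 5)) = u^2 - 11*u + 30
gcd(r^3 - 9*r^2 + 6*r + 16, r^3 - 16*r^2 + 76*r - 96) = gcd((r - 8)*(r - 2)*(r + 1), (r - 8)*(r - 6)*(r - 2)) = r^2 - 10*r + 16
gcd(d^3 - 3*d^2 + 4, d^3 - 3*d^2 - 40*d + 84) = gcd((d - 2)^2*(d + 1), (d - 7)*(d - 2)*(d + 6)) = d - 2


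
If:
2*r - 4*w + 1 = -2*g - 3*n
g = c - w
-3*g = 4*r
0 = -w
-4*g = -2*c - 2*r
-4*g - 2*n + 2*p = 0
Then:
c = 0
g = 0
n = -1/3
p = -1/3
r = 0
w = 0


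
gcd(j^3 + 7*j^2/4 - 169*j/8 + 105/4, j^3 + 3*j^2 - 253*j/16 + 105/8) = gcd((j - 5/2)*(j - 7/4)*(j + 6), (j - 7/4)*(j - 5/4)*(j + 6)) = j^2 + 17*j/4 - 21/2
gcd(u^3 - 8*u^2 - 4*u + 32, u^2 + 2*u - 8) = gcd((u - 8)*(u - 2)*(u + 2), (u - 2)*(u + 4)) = u - 2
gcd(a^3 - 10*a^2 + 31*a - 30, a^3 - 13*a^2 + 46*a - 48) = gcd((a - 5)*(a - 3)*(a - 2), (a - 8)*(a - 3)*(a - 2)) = a^2 - 5*a + 6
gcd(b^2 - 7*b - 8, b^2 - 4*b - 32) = b - 8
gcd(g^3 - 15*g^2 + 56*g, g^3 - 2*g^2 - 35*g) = g^2 - 7*g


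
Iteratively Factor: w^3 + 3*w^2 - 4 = (w + 2)*(w^2 + w - 2) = (w + 2)^2*(w - 1)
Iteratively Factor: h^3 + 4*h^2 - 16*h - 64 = (h - 4)*(h^2 + 8*h + 16) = (h - 4)*(h + 4)*(h + 4)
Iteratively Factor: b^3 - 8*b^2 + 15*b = (b - 5)*(b^2 - 3*b) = b*(b - 5)*(b - 3)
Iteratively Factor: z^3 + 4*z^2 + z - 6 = (z + 3)*(z^2 + z - 2) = (z - 1)*(z + 3)*(z + 2)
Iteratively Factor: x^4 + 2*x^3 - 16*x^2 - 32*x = (x)*(x^3 + 2*x^2 - 16*x - 32) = x*(x + 4)*(x^2 - 2*x - 8) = x*(x - 4)*(x + 4)*(x + 2)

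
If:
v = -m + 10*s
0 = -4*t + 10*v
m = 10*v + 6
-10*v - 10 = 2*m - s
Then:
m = -406/289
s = -62/289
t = -535/289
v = -214/289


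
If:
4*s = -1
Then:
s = -1/4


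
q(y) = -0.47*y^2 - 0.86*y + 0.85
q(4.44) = -12.23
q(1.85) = -2.35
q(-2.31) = 0.33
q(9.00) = -44.96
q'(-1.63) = 0.67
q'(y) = -0.94*y - 0.86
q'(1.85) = -2.60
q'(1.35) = -2.13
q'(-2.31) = 1.31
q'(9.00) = -9.32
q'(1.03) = -1.83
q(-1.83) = 0.85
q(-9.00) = -29.48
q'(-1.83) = 0.86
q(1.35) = -1.17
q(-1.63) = 1.00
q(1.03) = -0.53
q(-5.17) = -7.27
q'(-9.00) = 7.60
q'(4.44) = -5.03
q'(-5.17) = 4.00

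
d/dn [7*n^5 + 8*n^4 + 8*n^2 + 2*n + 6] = 35*n^4 + 32*n^3 + 16*n + 2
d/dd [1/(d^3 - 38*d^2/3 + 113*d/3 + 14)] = 3*(-9*d^2 + 76*d - 113)/(3*d^3 - 38*d^2 + 113*d + 42)^2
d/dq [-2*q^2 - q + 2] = -4*q - 1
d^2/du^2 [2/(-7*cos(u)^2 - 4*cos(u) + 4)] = 2*(196*sin(u)^4 - 226*sin(u)^2 - 89*cos(u) + 21*cos(3*u) - 58)/(-7*sin(u)^2 + 4*cos(u) + 3)^3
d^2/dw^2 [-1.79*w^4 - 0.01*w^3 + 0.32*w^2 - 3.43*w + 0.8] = -21.48*w^2 - 0.06*w + 0.64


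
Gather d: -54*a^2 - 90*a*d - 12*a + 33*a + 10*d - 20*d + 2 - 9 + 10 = -54*a^2 + 21*a + d*(-90*a - 10) + 3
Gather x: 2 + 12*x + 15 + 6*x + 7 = 18*x + 24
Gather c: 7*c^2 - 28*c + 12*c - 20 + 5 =7*c^2 - 16*c - 15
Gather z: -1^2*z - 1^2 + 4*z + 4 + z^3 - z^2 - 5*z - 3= z^3 - z^2 - 2*z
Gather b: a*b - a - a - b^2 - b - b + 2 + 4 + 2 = -2*a - b^2 + b*(a - 2) + 8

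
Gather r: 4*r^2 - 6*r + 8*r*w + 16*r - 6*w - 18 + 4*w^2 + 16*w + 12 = 4*r^2 + r*(8*w + 10) + 4*w^2 + 10*w - 6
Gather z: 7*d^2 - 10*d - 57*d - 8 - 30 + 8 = 7*d^2 - 67*d - 30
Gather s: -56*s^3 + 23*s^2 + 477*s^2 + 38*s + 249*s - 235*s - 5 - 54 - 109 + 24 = -56*s^3 + 500*s^2 + 52*s - 144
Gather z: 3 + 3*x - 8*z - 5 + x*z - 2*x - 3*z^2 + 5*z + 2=x - 3*z^2 + z*(x - 3)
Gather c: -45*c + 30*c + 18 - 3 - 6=9 - 15*c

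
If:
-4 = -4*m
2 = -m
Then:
No Solution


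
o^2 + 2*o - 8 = (o - 2)*(o + 4)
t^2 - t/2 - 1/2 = (t - 1)*(t + 1/2)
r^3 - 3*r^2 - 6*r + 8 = (r - 4)*(r - 1)*(r + 2)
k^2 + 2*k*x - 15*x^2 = (k - 3*x)*(k + 5*x)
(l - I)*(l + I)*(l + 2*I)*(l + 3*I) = l^4 + 5*I*l^3 - 5*l^2 + 5*I*l - 6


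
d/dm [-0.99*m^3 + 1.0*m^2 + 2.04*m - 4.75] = -2.97*m^2 + 2.0*m + 2.04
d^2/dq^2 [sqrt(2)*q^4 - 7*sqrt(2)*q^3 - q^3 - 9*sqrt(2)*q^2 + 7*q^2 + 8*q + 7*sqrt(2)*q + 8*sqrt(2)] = 12*sqrt(2)*q^2 - 42*sqrt(2)*q - 6*q - 18*sqrt(2) + 14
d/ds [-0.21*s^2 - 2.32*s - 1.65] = -0.42*s - 2.32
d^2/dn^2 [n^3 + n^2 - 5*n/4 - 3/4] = 6*n + 2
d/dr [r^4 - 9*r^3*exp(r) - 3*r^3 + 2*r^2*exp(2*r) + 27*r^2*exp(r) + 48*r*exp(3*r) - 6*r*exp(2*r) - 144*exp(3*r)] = -9*r^3*exp(r) + 4*r^3 + 4*r^2*exp(2*r) - 9*r^2 + 144*r*exp(3*r) - 8*r*exp(2*r) + 54*r*exp(r) - 384*exp(3*r) - 6*exp(2*r)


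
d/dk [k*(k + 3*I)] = 2*k + 3*I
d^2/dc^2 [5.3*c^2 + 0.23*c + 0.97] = 10.6000000000000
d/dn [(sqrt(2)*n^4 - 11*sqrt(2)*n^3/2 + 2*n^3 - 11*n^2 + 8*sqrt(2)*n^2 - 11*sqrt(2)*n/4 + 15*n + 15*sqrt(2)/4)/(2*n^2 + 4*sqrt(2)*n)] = (8*sqrt(2)*n^5 - 22*sqrt(2)*n^4 + 56*n^4 - 176*n^3 + 32*sqrt(2)*n^3 - 77*sqrt(2)*n^2 + 68*n^2 - 30*sqrt(2)*n - 60)/(8*n^2*(n^2 + 4*sqrt(2)*n + 8))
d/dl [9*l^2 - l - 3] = 18*l - 1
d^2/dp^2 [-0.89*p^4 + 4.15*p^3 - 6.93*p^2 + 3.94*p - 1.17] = -10.68*p^2 + 24.9*p - 13.86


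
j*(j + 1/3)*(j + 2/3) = j^3 + j^2 + 2*j/9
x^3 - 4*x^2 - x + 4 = (x - 4)*(x - 1)*(x + 1)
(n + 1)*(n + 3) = n^2 + 4*n + 3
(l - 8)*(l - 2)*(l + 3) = l^3 - 7*l^2 - 14*l + 48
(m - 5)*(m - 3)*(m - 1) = m^3 - 9*m^2 + 23*m - 15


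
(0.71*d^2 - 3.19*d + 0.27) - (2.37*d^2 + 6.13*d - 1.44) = -1.66*d^2 - 9.32*d + 1.71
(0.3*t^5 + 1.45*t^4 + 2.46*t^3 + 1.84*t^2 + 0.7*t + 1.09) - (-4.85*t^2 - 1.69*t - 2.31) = 0.3*t^5 + 1.45*t^4 + 2.46*t^3 + 6.69*t^2 + 2.39*t + 3.4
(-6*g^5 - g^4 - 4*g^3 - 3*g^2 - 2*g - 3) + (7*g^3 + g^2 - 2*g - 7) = -6*g^5 - g^4 + 3*g^3 - 2*g^2 - 4*g - 10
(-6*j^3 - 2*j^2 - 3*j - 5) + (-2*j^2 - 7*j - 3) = -6*j^3 - 4*j^2 - 10*j - 8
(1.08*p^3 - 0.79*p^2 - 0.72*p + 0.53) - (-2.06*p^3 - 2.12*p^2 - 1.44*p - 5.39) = 3.14*p^3 + 1.33*p^2 + 0.72*p + 5.92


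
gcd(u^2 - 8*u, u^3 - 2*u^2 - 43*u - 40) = u - 8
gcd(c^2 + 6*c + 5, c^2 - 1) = c + 1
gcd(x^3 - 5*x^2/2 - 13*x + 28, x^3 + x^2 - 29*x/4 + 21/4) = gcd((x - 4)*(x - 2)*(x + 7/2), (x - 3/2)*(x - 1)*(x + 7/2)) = x + 7/2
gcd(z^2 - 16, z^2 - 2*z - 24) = z + 4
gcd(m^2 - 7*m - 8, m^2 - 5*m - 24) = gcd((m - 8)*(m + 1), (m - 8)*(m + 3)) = m - 8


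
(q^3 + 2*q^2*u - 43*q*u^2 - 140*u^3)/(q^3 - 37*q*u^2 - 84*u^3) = (q + 5*u)/(q + 3*u)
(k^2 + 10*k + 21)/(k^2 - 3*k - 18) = (k + 7)/(k - 6)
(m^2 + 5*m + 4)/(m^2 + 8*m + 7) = (m + 4)/(m + 7)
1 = 1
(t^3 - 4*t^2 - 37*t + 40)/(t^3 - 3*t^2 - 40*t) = (t - 1)/t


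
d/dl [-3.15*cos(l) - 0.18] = 3.15*sin(l)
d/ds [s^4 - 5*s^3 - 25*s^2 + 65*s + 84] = 4*s^3 - 15*s^2 - 50*s + 65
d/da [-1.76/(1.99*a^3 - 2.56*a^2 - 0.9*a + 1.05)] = (10.5072*a^2 - 9.0112*a - 1.584)/(1.99*a^3 - 2.56*a^2 - 0.9*a + 1.05)^2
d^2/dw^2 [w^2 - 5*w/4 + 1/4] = 2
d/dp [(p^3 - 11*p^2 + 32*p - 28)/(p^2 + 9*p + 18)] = (p^4 + 18*p^3 - 77*p^2 - 340*p + 828)/(p^4 + 18*p^3 + 117*p^2 + 324*p + 324)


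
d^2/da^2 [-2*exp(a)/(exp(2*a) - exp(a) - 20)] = 2*(2*(2*exp(a) - 1)^2*exp(2*a) + (8*exp(a) - 3)*(-exp(2*a) + exp(a) + 20)*exp(a) + (-exp(2*a) + exp(a) + 20)^2)*exp(a)/(-exp(2*a) + exp(a) + 20)^3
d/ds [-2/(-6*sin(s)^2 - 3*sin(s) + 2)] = -6*(4*sin(s) + 1)*cos(s)/(6*sin(s)^2 + 3*sin(s) - 2)^2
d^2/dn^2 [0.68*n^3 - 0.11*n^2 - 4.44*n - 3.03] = 4.08*n - 0.22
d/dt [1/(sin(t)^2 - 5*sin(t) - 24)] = (5 - 2*sin(t))*cos(t)/((sin(t) - 8)^2*(sin(t) + 3)^2)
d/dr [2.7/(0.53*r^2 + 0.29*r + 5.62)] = (-2.862*r - 0.783)/(0.53*r^2 + 0.29*r + 5.62)^2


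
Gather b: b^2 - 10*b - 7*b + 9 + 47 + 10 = b^2 - 17*b + 66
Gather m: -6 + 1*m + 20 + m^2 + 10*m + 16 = m^2 + 11*m + 30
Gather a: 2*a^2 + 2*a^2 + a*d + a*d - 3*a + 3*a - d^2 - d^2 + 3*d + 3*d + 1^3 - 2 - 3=4*a^2 + 2*a*d - 2*d^2 + 6*d - 4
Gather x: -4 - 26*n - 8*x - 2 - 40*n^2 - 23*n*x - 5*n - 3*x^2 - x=-40*n^2 - 31*n - 3*x^2 + x*(-23*n - 9) - 6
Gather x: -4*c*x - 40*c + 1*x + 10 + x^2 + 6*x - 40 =-40*c + x^2 + x*(7 - 4*c) - 30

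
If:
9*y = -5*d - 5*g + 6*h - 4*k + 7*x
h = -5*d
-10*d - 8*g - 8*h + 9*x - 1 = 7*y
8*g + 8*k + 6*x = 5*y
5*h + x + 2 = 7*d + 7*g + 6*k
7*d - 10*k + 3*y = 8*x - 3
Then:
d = -563/65466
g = -14315/21822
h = 2815/65466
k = 41443/43644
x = -38288/32733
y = -10190/10911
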